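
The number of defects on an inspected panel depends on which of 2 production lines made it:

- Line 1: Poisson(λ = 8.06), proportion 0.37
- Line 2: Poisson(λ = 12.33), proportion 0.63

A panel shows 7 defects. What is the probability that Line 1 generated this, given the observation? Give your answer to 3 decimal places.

0.682

Apply Bayes' rule: the posterior for each component is proportional to its prior times its likelihood at x.
Poisson probabilities:
  p_1 = 0.138516
  p_2 = 0.0379717
Weight by the priors:
  π_1·p_1 = 0.37 × 0.138516 = 0.0512511
  π_2·p_2 = 0.63 × 0.0379717 = 0.0239222
Normaliser: 0.0512511 + 0.0239222 = 0.0751732
P(Line 1 | 7 defects) ≈ 0.682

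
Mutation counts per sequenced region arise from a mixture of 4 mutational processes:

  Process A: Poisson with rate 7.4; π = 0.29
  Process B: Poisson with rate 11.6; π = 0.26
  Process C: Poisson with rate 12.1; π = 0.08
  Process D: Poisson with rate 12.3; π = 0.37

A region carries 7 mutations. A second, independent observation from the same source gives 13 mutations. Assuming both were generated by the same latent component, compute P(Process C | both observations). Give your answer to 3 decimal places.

0.087

P(component k | x) = w_k·f_k(x) / marginal(x), where marginal(x) = Σ_j w_j·f_j(x).
Since both observations come from the same component, the likelihood for component k is f_k(x₁)·f_k(x₂).
  p_A = [e^(−7.4)·7.4^7/7! = 0.147371] × [0.0195863] = 0.00288646
  p_B = [e^(−11.6)·11.6^7/7! = 0.0513996] × [0.101358] = 0.00520975
  p_C = [e^(−12.1)·12.1^7/7! = 0.0418894] × [0.106406] = 0.00445728
  p_D = [e^(−12.3)·12.3^7/7! = 0.0384665] × [0.107811] = 0.00414712
Prior × likelihood for each component:
  w_A·p_A = 0.29 × 0.00288646 = 0.000837073
  w_B·p_B = 0.26 × 0.00520975 = 0.00135454
  w_C·p_C = 0.08 × 0.00445728 = 0.000356583
  w_D·p_D = 0.37 × 0.00414712 = 0.00153444
Denominator: 0.000837073 + 0.00135454 + 0.000356583 + 0.00153444 = 0.00408263
So the posterior for Process C is 0.000356583 / 0.00408263 ≈ 0.087.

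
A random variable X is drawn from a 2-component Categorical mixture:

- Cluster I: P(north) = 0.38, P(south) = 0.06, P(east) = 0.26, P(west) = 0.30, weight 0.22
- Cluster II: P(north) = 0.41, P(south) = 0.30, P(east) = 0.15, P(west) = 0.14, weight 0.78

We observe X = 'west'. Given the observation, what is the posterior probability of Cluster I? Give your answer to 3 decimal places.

Posterior ∝ prior × likelihood, so P(k | x) ∝ P(Z=k) f_k(x); normalise over all components.
Evaluate each component's likelihood at the observed value:
  f_I = P(west | comp) = 0.30
  f_II = P(west | comp) = 0.14
Multiply by the mixture weights:
  P(Z=I)·f_I = 0.22 × 0.3 = 0.066
  P(Z=II)·f_II = 0.78 × 0.14 = 0.1092
Normaliser: 0.066 + 0.1092 = 0.1752
P(Cluster I | the observation) ≈ 0.377

0.377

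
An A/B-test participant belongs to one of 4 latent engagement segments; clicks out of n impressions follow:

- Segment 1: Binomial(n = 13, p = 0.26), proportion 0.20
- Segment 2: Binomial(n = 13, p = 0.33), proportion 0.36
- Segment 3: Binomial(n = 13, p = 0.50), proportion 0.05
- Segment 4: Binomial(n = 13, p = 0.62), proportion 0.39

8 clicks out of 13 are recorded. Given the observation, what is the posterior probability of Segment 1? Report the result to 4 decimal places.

0.0114

The responsibility of component k is P(Z=k) f_k(x) divided by Σ_j P(Z=j) f_j(x).
Component likelihoods at x = 8 clicks out of 13:
  f_1 = C(13,8)·0.26^8·0.74^5 = 1287·2.08827e-05·0.221901 = 0.00596381
  f_2 = C(13,8)·0.33^8·0.67^5 = 1287·0.000140641·0.135013 = 0.0244379
  f_3 = C(13,8)·0.50^8·0.50^5 = 1287·0.00390625·0.03125 = 0.157104
  f_4 = C(13,8)·0.62^8·0.38^5 = 1287·0.021834·0.00792352 = 0.222654
Unnormalised posteriors:
  P(Z=1)·f_1 = 0.20 × 0.00596381 = 0.00119276
  P(Z=2)·f_2 = 0.36 × 0.0244379 = 0.00879765
  P(Z=3)·f_3 = 0.05 × 0.157104 = 0.00785522
  P(Z=4)·f_4 = 0.39 × 0.222654 = 0.086835
Sum: 0.00119276 + 0.00879765 + 0.00785522 + 0.086835 = 0.104681
Responsibility of Segment 1: 0.00119276 / 0.104681 ≈ 0.0114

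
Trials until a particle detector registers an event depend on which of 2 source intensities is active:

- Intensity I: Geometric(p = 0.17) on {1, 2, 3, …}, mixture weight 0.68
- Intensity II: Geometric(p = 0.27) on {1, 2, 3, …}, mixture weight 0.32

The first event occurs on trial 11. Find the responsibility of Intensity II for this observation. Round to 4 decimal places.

Apply Bayes' rule: the posterior for each component is proportional to its prior times its likelihood at x.
Geometric probabilities:
  p_I = 0.17·(1−0.17)^10 = 0.17·0.15516 = 0.0263773
  p_II = 0.27·(1−0.27)^10 = 0.27·0.0429763 = 0.0116036
Prior × likelihood for each component:
  P(Z=I)·p_I = 0.68 × 0.0263773 = 0.0179365
  P(Z=II)·p_II = 0.32 × 0.0116036 = 0.00371315
Sum: 0.0179365 + 0.00371315 = 0.0216497
So the posterior for Intensity II is 0.00371315 / 0.0216497 ≈ 0.1715.

0.1715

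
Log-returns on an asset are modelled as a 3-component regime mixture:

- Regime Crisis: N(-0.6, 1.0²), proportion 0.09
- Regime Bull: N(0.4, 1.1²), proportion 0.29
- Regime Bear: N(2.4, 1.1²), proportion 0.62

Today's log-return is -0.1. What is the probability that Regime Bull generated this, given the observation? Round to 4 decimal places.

Apply Bayes' rule: the posterior for each component is proportional to its prior times its likelihood at x.
Component likelihoods at x = -0.1:
  p_Crisis = (1/(1.0·√(2π)))·exp(−(-0.1−-0.6)²/(2·1.0²)) = 0.398942·exp(-0.12500) = 0.352065
  p_Bull = (1/(1.1·√(2π)))·exp(−(-0.1−0.4)²/(2·1.1²)) = 0.362675·exp(-0.10331) = 0.327079
  p_Bear = (1/(1.1·√(2π)))·exp(−(-0.1−2.4)²/(2·1.1²)) = 0.362675·exp(-2.58264) = 0.0274087
Prior × likelihood for each component:
  π_Crisis·p_Crisis = 0.09 × 0.352065 = 0.0316859
  π_Bull·p_Bull = 0.29 × 0.327079 = 0.0948528
  π_Bear·p_Bear = 0.62 × 0.0274087 = 0.0169934
Sum: 0.0316859 + 0.0948528 + 0.0169934 = 0.143532
So the posterior for Regime Bull is 0.0948528 / 0.143532 ≈ 0.6608.

0.6608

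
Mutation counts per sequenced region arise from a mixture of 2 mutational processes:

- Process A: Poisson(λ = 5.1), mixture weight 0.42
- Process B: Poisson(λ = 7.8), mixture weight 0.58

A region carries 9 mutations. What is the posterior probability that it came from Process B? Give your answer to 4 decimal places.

Apply Bayes' rule: the posterior for each component is proportional to its prior times its likelihood at x.
Evaluate each component's likelihood at the observed value:
  f_A = e^(−5.1)·5.1^9/9! = 0.0392163
  f_B = e^(−7.8)·7.8^9/9! = 0.120668
Multiply by the mixture weights:
  π_A·f_A = 0.42 × 0.0392163 = 0.0164708
  π_B·f_B = 0.58 × 0.120668 = 0.0699873
Sum: 0.0164708 + 0.0699873 = 0.0864582
P(Process B | the observation) ≈ 0.8095

0.8095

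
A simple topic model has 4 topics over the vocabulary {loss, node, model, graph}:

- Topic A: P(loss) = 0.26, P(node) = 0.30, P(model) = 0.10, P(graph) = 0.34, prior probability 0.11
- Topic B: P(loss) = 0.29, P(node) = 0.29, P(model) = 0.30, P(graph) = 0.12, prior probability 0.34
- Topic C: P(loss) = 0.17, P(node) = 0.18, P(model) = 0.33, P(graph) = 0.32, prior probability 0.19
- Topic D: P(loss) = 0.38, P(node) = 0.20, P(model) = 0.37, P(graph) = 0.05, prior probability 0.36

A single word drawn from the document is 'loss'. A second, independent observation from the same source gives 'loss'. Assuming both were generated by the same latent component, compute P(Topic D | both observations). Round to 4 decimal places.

The responsibility of component k is P(Z=k) f_k(x) divided by Σ_j P(Z=j) f_j(x).
Since both observations come from the same component, the likelihood for component k is f_k(x₁)·f_k(x₂).
  f_A = [0.26] × [0.26] = 0.0676
  f_B = [0.29] × [0.29] = 0.0841
  f_C = [0.17] × [0.17] = 0.0289
  f_D = [0.38] × [0.38] = 0.1444
Weight by the priors:
  P(Z=A)·f_A = 0.11 × 0.0676 = 0.007436
  P(Z=B)·f_B = 0.34 × 0.0841 = 0.028594
  P(Z=C)·f_C = 0.19 × 0.0289 = 0.005491
  P(Z=D)·f_D = 0.36 × 0.1444 = 0.051984
Evidence: 0.007436 + 0.028594 + 0.005491 + 0.051984 = 0.093505
P(Topic D | x₁,x₂) = 0.051984 / 0.093505 ≈ 0.5559

0.5559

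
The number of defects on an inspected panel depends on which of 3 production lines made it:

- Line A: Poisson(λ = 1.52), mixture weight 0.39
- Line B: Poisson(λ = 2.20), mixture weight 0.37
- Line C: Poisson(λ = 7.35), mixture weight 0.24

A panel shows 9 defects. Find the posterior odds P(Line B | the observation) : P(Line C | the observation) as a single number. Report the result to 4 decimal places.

0.0051

The posterior odds equal the prior odds times the likelihood ratio: (w_i/w_j)·(f_i(x)/f_j(x)).
Component likelihoods at x = 9 defects:
  L_A = 2.61037e-05
  L_B = 0.000368632
  L_C = 0.110856
Posterior odds = (w_B·L_B) / (w_C·L_C) = (0.37·0.000368632) / (0.24·0.110856) = 0.000136394 / 0.0266054 ≈ 0.0051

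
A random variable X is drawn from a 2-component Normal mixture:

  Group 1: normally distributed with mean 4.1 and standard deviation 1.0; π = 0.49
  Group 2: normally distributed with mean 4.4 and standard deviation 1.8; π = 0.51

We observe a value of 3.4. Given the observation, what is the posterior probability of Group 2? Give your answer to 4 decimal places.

By Bayes' theorem, P(k | x) = π_k f_k(x) / Σ_j π_j f_j(x).
Normal densities:
  L_1 = (1/(1.0·√(2π)))·exp(−(3.4−4.1)²/(2·1.0²)) = 0.398942·exp(-0.24500) = 0.312254
  L_2 = (1/(1.8·√(2π)))·exp(−(3.4−4.4)²/(2·1.8²)) = 0.221635·exp(-0.15432) = 0.18994
Unnormalised posteriors:
  π_1·L_1 = 0.49 × 0.312254 = 0.153004
  π_2·L_2 = 0.51 × 0.18994 = 0.0968695
Denominator: 0.153004 + 0.0968695 = 0.249874
Responsibility of Group 2: 0.0968695 / 0.249874 ≈ 0.3877

0.3877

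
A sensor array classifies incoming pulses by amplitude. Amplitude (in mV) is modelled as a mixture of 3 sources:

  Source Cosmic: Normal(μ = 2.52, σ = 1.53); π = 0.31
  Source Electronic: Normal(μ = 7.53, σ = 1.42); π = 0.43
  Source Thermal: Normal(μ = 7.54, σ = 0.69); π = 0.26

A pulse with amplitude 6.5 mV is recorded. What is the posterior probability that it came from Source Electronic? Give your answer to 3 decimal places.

The responsibility of component k is w_k f_k(x) divided by Σ_j w_j f_j(x).
Component likelihoods at x = 6.5 mV:
  f_Cosmic = (1/(1.53·√(2π)))·exp(−(6.5−2.52)²/(2·1.53²)) = 0.260747·exp(-3.38340) = 0.00884763
  f_Electronic = (1/(1.42·√(2π)))·exp(−(6.5−7.53)²/(2·1.42²)) = 0.280945·exp(-0.26307) = 0.21596
  f_Thermal = (1/(0.69·√(2π)))·exp(−(6.5−7.54)²/(2·0.69²)) = 0.578177·exp(-1.13590) = 0.185673
Weight by the priors:
  w_Cosmic·f_Cosmic = 0.31 × 0.00884763 = 0.00274276
  w_Electronic·f_Electronic = 0.43 × 0.21596 = 0.0928627
  w_Thermal·f_Thermal = 0.26 × 0.185673 = 0.0482749
Evidence: 0.00274276 + 0.0928627 + 0.0482749 = 0.14388
So the posterior for Source Electronic is 0.0928627 / 0.14388 ≈ 0.645.

0.645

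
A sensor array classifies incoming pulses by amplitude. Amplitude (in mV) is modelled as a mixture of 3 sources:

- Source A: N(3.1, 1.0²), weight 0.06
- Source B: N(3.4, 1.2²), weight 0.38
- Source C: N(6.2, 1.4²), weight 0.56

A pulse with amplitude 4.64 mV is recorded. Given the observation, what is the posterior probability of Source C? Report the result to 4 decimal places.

0.5131

By Bayes' theorem, P(k | x) = π_k f_k(x) / Σ_j π_j f_j(x).
Normal densities:
  f_A = (1/(1.0·√(2π)))·exp(−(4.64−3.1)²/(2·1.0²)) = 0.398942·exp(-1.18580) = 0.121878
  f_B = (1/(1.2·√(2π)))·exp(−(4.64−3.4)²/(2·1.2²)) = 0.332452·exp(-0.53389) = 0.194923
  f_C = (1/(1.4·√(2π)))·exp(−(4.64−6.2)²/(2·1.4²)) = 0.284959·exp(-0.62082) = 0.153167
Weight by the priors:
  π_A·f_A = 0.06 × 0.121878 = 0.00731265
  π_B·f_B = 0.38 × 0.194923 = 0.0740709
  π_C·f_C = 0.56 × 0.153167 = 0.0857735
Marginal: 0.00731265 + 0.0740709 + 0.0857735 = 0.167157
So the posterior for Source C is 0.0857735 / 0.167157 ≈ 0.5131.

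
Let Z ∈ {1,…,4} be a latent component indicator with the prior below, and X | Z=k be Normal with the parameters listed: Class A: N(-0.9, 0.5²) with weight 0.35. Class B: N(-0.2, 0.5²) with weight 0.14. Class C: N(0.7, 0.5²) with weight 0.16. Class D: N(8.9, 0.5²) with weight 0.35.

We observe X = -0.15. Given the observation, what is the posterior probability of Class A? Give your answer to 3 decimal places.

0.391

Apply Bayes' rule: the posterior for each component is proportional to its prior times its likelihood at x.
Evaluate each component's likelihood at the observed value:
  f_A = (1/(0.5·√(2π)))·exp(−(-0.15−-0.9)²/(2·0.5²)) = 0.797885·exp(-1.12500) = 0.259035
  f_B = (1/(0.5·√(2π)))·exp(−(-0.15−-0.2)²/(2·0.5²)) = 0.797885·exp(-0.00500) = 0.793905
  f_C = (1/(0.5·√(2π)))·exp(−(-0.15−0.7)²/(2·0.5²)) = 0.797885·exp(-1.44500) = 0.188098
  f_D = (1/(0.5·√(2π)))·exp(−(-0.15−8.9)²/(2·0.5²)) = 0.797885·exp(-163.80500) = 5.78539e-72
Multiply by the mixture weights:
  π_A·f_A = 0.35 × 0.259035 = 0.0906623
  π_B·f_B = 0.14 × 0.793905 = 0.111147
  π_C·f_C = 0.16 × 0.188098 = 0.0300957
  π_D·f_D = 0.35 × 5.78539e-72 = 2.02489e-72
Marginal: 0.0906623 + 0.111147 + 0.0300957 + 2.02489e-72 = 0.231905
So the posterior for Class A is 0.0906623 / 0.231905 ≈ 0.391.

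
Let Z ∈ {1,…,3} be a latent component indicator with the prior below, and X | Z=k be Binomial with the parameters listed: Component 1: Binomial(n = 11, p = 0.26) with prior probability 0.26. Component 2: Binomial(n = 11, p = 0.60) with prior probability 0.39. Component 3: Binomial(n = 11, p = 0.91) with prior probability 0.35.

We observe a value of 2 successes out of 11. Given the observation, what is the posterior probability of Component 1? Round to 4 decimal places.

0.9695

By Bayes' theorem, P(k | x) = π_k f_k(x) / Σ_j π_j f_j(x).
Binomial probabilities:
  f_1 = 0.247397
  f_2 = 0.00519045
  f_3 = 1.76453e-08
Multiply by the mixture weights:
  π_1·f_1 = 0.26 × 0.247397 = 0.0643233
  π_2·f_2 = 0.39 × 0.00519045 = 0.00202428
  π_3·f_3 = 0.35 × 1.76453e-08 = 6.17584e-09
Evidence: 0.0643233 + 0.00202428 + 6.17584e-09 = 0.0663476
P(Component 1 | data) = 0.0643233 / 0.0663476 ≈ 0.9695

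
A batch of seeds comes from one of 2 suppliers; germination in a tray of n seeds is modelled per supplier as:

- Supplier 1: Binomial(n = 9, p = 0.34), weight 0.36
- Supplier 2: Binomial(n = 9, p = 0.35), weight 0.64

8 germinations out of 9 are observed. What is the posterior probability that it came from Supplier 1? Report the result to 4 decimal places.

0.3117

Apply Bayes' rule: the posterior for each component is proportional to its prior times its likelihood at x.
Binomial probabilities:
  L_1 = C(9,8)·0.34^8·0.66^1 = 9·0.000178579·0.66 = 0.00106076
  L_2 = C(9,8)·0.35^8·0.65^1 = 9·0.000225188·0.65 = 0.00131735
Prior × likelihood for each component:
  P(Z=1)·L_1 = 0.36 × 0.00106076 = 0.000381874
  P(Z=2)·L_2 = 0.64 × 0.00131735 = 0.000843102
Marginal: 0.000381874 + 0.000843102 = 0.00122498
P(Supplier 1 | data) = 0.000381874 / 0.00122498 ≈ 0.3117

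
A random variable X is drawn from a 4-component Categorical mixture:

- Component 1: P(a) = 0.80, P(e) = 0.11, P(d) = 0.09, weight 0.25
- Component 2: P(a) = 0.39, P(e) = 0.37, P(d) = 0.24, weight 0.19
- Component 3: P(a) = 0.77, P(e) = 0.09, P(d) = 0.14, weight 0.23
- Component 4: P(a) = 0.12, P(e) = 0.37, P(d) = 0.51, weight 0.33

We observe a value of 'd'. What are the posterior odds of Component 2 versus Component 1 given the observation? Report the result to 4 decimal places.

Only the two components matter; the odds are (P(Z=i) f_i(x)) / (P(Z=j) f_j(x)).
Categorical probabilities:
  f_1 = P(d | comp) = 0.09
  f_2 = P(d | comp) = 0.24
  f_3 = P(d | comp) = 0.14
  f_4 = P(d | comp) = 0.51
Odds = (0.19/0.25) × (0.24/0.09) = 0.76 × 2.66667 ≈ 2.0267

2.0267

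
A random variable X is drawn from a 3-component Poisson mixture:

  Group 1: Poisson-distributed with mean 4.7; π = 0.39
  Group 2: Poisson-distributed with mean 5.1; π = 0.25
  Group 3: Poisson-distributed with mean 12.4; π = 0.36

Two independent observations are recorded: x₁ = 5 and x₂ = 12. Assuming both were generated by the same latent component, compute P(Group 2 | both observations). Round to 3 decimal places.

0.235

Apply Bayes' rule: the posterior for each component is proportional to its prior times its likelihood at x.
Since both observations come from the same component, the likelihood for component k is f_k(x₁)·f_k(x₂).
  L_1 = [e^(−4.7)·4.7^5/5! = 0.17383] × [0.00220624] = 0.00038351
  L_2 = [e^(−5.1)·5.1^5/5! = 0.175294] × [0.00394097] = 0.00069083
  L_3 = [e^(−12.4)·12.4^5/5! = 0.0100618] × [0.113624] = 0.00114327
Multiply by the mixture weights:
  π_1·L_1 = 0.39 × 0.00038351 = 0.000149569
  π_2·L_2 = 0.25 × 0.00069083 = 0.000172707
  π_3·L_3 = 0.36 × 0.00114327 = 0.000411576
Normaliser: 0.000149569 + 0.000172707 + 0.000411576 = 0.000733852
P(Group 2 | data) ≈ 0.235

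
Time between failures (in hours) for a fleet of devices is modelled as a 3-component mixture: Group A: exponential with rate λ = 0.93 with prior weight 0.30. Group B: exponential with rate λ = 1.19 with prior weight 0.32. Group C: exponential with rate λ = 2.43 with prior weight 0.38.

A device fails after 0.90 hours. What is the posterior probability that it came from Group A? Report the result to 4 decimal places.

P(component k | x) = P(Z=k)·f_k(x) / marginal(x), where marginal(x) = Σ_j P(Z=j)·f_j(x).
Component likelihoods at x = 0.90 hours:
  L_A = 0.93·e^(−0.93·0.90) = 0.93·e^(−0.8370) = 0.402697
  L_B = 1.19·e^(−1.19·0.90) = 1.19·e^(−1.0710) = 0.407772
  L_C = 2.43·e^(−2.43·0.90) = 2.43·e^(−2.1870) = 0.272775
Prior × likelihood for each component:
  P(Z=A)·L_A = 0.30 × 0.402697 = 0.120809
  P(Z=B)·L_B = 0.32 × 0.407772 = 0.130487
  P(Z=C)·L_C = 0.38 × 0.272775 = 0.103654
Sum: 0.120809 + 0.130487 + 0.103654 = 0.354951
Responsibility of Group A: 0.120809 / 0.354951 ≈ 0.3404

0.3404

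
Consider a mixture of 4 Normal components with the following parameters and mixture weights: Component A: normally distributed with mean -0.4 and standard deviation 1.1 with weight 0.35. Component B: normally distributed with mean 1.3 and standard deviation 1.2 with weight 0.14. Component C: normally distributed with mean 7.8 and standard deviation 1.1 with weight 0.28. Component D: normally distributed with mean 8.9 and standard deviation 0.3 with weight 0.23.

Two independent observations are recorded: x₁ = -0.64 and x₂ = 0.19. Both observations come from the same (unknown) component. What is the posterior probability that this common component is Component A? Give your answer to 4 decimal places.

0.9345

Apply Bayes' rule: the posterior for each component is proportional to its prior times its likelihood at x.
Since both observations come from the same component, the likelihood for component k is f_k(x₁)·f_k(x₂).
  f_A = [0.354144] × [0.314085] = 0.111231
  f_B = [0.0899892] × [0.216737] = 0.019504
  f_C = [5.96895e-14] × [1.46751e-11] = 8.75949e-25
  f_D = [3.4341e-220] × [1.21032e-183] = 0
Weight by the priors:
  π_A·f_A = 0.35 × 0.111231 = 0.038931
  π_B·f_B = 0.14 × 0.019504 = 0.00273055
  π_C·f_C = 0.28 × 8.75949e-25 = 2.45266e-25
  π_D·f_D = 0.23 × 0 = 0
Evidence: 0.038931 + 0.00273055 + 2.45266e-25 + 0 = 0.0416616
P(Component A | x₁,x₂) ≈ 0.9345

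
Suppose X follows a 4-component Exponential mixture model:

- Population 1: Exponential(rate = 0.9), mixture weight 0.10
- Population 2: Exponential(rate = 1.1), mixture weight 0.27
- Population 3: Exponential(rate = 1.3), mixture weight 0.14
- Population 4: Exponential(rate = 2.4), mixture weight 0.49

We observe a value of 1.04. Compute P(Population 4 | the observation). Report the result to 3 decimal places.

0.354

Posterior ∝ prior × likelihood, so P(k | x) ∝ P(Z=k) f_k(x); normalise over all components.
Evaluate each component's likelihood at the observed value:
  L_1 = 0.9·e^(−0.9·1.04) = 0.9·e^(−0.9360) = 0.352974
  L_2 = 1.1·e^(−1.1·1.04) = 1.1·e^(−1.1440) = 0.350397
  L_3 = 1.3·e^(−1.3·1.04) = 1.3·e^(−1.3520) = 0.336339
  L_4 = 2.4·e^(−2.4·1.04) = 2.4·e^(−2.4960) = 0.197794
Prior × likelihood for each component:
  P(Z=1)·L_1 = 0.10 × 0.352974 = 0.0352974
  P(Z=2)·L_2 = 0.27 × 0.350397 = 0.0946071
  P(Z=3)·L_3 = 0.14 × 0.336339 = 0.0470875
  P(Z=4)·L_4 = 0.49 × 0.197794 = 0.0969189
Sum: 0.0352974 + 0.0946071 + 0.0470875 + 0.0969189 = 0.273911
So the posterior for Population 4 is 0.0969189 / 0.273911 ≈ 0.354.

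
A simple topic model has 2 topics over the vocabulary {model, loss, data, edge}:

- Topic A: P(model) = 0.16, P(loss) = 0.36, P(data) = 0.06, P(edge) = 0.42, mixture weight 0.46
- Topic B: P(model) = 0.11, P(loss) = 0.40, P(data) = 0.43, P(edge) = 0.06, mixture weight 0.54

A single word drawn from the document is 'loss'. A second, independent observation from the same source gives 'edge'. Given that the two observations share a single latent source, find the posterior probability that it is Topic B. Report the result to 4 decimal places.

0.1571

By Bayes' theorem, P(k | x) = P(Z=k) f_k(x) / Σ_j P(Z=j) f_j(x).
Since both observations come from the same component, the likelihood for component k is f_k(x₁)·f_k(x₂).
  L_A = [0.36] × [0.42] = 0.1512
  L_B = [0.4] × [0.06] = 0.024
Unnormalised posteriors:
  P(Z=A)·L_A = 0.46 × 0.1512 = 0.069552
  P(Z=B)·L_B = 0.54 × 0.024 = 0.01296
Normaliser: 0.069552 + 0.01296 = 0.082512
P(Topic B | data) ≈ 0.1571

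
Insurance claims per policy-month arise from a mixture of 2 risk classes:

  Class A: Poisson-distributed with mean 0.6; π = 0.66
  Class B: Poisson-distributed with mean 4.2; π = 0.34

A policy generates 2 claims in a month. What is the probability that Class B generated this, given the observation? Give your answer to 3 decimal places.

0.408

Apply Bayes' rule: the posterior for each component is proportional to its prior times its likelihood at x.
Component likelihoods at x = 2 claims:
  L_A = 0.0987861
  L_B = 0.132261
Weight by the priors:
  w_A·L_A = 0.66 × 0.0987861 = 0.0651988
  w_B·L_B = 0.34 × 0.132261 = 0.0449687
Normaliser: 0.0651988 + 0.0449687 = 0.110168
Responsibility of Class B: 0.0449687 / 0.110168 ≈ 0.408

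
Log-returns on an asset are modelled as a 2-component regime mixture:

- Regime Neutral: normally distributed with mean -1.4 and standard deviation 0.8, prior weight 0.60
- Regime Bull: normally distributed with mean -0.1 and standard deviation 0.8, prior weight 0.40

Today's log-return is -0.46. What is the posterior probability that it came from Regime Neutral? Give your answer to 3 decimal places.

0.454

Apply Bayes' rule: the posterior for each component is proportional to its prior times its likelihood at x.
Evaluate each component's likelihood at the observed value:
  L_Neutral = 0.250047
  L_Bull = 0.450659
Multiply by the mixture weights:
  P(Z=Neutral)·L_Neutral = 0.60 × 0.250047 = 0.150028
  P(Z=Bull)·L_Bull = 0.40 × 0.450659 = 0.180263
Normaliser: 0.150028 + 0.180263 = 0.330292
P(Regime Neutral | x) ≈ 0.454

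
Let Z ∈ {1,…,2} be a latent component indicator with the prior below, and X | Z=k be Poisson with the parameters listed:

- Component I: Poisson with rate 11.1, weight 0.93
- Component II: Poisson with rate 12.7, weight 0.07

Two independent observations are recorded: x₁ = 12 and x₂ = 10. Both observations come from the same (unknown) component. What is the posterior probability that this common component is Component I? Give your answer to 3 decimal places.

P(component k | x) = w_k·f_k(x) / marginal(x), where marginal(x) = Σ_j w_j·f_j(x).
Since both observations come from the same component, the likelihood for component k is f_k(x₁)·f_k(x₂).
  p_I = [0.110375] × [0.118249] = 0.0130517
  p_II = [0.112142] × [0.0917771] = 0.0102921
Weight by the priors:
  w_I·p_I = 0.93 × 0.0130517 = 0.0121381
  w_II·p_II = 0.07 × 0.0102921 = 0.000720444
Normaliser: 0.0121381 + 0.000720444 = 0.0128586
P(Component I | x) ≈ 0.944

0.944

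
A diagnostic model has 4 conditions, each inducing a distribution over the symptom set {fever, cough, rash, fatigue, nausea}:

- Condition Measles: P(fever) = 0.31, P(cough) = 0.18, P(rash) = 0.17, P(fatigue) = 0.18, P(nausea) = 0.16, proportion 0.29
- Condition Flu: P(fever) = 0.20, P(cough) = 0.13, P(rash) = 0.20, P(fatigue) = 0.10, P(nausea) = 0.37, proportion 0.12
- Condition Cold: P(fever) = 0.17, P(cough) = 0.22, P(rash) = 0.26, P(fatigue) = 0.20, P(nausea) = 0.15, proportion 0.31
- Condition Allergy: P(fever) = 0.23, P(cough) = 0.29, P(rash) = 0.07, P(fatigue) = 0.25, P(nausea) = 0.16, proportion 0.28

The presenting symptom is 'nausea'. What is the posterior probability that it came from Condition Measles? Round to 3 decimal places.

The responsibility of component k is π_k f_k(x) divided by Σ_j π_j f_j(x).
Evaluate each component's likelihood at the observed value:
  L_Measles = 0.16
  L_Flu = 0.37
  L_Cold = 0.15
  L_Allergy = 0.16
Weight by the priors:
  π_Measles·L_Measles = 0.29 × 0.16 = 0.0464
  π_Flu·L_Flu = 0.12 × 0.37 = 0.0444
  π_Cold·L_Cold = 0.31 × 0.15 = 0.0465
  π_Allergy·L_Allergy = 0.28 × 0.16 = 0.0448
Evidence: 0.0464 + 0.0444 + 0.0465 + 0.0448 = 0.1821
So the posterior for Condition Measles is 0.0464 / 0.1821 ≈ 0.255.

0.255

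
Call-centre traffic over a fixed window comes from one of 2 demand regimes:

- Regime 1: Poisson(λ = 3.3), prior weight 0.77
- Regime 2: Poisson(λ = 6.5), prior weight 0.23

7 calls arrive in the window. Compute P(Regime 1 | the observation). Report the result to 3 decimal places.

P(component k | x) = π_k·f_k(x) / marginal(x), where marginal(x) = Σ_j π_j·f_j(x).
Component likelihoods at x = 7 calls:
  f_1 = 0.0311886
  f_2 = 0.146234
Multiply by the mixture weights:
  π_1·f_1 = 0.77 × 0.0311886 = 0.0240152
  π_2·f_2 = 0.23 × 0.146234 = 0.0336339
Evidence: 0.0240152 + 0.0336339 = 0.057649
Responsibility of Regime 1: 0.0240152 / 0.057649 ≈ 0.417

0.417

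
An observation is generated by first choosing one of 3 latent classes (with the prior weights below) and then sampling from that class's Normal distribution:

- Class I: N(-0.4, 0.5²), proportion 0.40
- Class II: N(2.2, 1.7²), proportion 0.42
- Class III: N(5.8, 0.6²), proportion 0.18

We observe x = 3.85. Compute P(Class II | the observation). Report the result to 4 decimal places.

Apply Bayes' rule: the posterior for each component is proportional to its prior times its likelihood at x.
Evaluate each component's likelihood at the observed value:
  L_I = 1.63325e-16
  L_II = 0.146521
  L_III = 0.00338175
Unnormalised posteriors:
  π_I·L_I = 0.40 × 1.63325e-16 = 6.53299e-17
  π_II·L_II = 0.42 × 0.146521 = 0.0615388
  π_III·L_III = 0.18 × 0.00338175 = 0.000608714
Normaliser: 6.53299e-17 + 0.0615388 + 0.000608714 = 0.0621475
So the posterior for Class II is 0.0615388 / 0.0621475 ≈ 0.9902.

0.9902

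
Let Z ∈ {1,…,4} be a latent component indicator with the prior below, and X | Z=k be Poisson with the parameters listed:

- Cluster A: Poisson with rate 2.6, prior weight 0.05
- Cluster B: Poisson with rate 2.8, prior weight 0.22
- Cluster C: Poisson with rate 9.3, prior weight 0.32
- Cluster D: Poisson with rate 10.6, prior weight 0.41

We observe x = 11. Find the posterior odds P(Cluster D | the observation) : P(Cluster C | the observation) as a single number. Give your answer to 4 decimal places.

1.4727

The posterior odds equal the prior odds times the likelihood ratio: (w_i/w_j)·(f_i(x)/f_j(x)).
Poisson probabilities:
  p_A = e^(−2.6)·2.6^11/11! = 6.82945e-05
  p_B = e^(−2.8)·2.8^11/11! = 0.000126345
  p_C = e^(−9.3)·9.3^11/11! = 0.10309
  p_D = e^(−10.6)·10.6^11/11! = 0.118492
Posterior odds = (w_D·p_D) / (w_C·p_C) = (0.41·0.118492) / (0.32·0.10309) = 0.0485815 / 0.0329889 ≈ 1.4727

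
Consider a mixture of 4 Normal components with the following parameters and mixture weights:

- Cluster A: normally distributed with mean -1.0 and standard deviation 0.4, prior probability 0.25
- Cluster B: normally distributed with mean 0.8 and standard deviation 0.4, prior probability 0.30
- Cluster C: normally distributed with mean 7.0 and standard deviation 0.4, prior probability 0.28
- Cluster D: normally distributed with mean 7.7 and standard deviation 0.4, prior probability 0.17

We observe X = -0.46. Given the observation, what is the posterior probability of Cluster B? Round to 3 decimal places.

Apply Bayes' rule: the posterior for each component is proportional to its prior times its likelihood at x.
Component likelihoods at x = -0.46:
  L_A = 0.400958
  L_B = 0.00698565
  L_C = 2.95225e-76
  L_D = 4.27419e-91
Unnormalised posteriors:
  π_A·L_A = 0.25 × 0.400958 = 0.10024
  π_B·L_B = 0.30 × 0.00698565 = 0.00209569
  π_C·L_C = 0.28 × 2.95225e-76 = 8.26631e-77
  π_D·L_D = 0.17 × 4.27419e-91 = 7.26613e-92
Evidence: 0.10024 + 0.00209569 + 8.26631e-77 + 7.26613e-92 = 0.102335
P(Cluster B | x) = 0.00209569 / 0.102335 ≈ 0.020

0.020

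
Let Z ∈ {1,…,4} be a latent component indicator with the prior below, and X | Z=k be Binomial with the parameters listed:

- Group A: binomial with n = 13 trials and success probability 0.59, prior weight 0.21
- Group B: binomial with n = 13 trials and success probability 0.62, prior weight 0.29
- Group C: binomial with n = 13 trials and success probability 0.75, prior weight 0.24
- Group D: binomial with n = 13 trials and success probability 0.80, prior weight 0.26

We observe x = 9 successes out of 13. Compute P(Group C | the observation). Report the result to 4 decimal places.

0.2713

Apply Bayes' rule: the posterior for each component is proportional to its prior times its likelihood at x.
Binomial probabilities:
  L_A = 0.175029
  L_B = 0.201821
  L_C = 0.209709
  L_D = 0.153545
Multiply by the mixture weights:
  P(Z=A)·L_A = 0.21 × 0.175029 = 0.0367561
  P(Z=B)·L_B = 0.29 × 0.201821 = 0.058528
  P(Z=C)·L_C = 0.24 × 0.209709 = 0.0503302
  P(Z=D)·L_D = 0.26 × 0.153545 = 0.0399217
Marginal: 0.0367561 + 0.058528 + 0.0503302 + 0.0399217 = 0.185536
P(Group C | data) = 0.0503302 / 0.185536 ≈ 0.2713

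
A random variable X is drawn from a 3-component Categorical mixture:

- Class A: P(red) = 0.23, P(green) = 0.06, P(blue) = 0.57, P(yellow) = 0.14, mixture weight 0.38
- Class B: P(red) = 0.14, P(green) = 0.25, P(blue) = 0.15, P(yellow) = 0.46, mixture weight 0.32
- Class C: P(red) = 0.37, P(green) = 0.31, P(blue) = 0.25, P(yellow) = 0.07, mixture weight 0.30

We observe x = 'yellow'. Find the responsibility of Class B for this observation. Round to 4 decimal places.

0.6649

Posterior ∝ prior × likelihood, so P(k | x) ∝ P(Z=k) f_k(x); normalise over all components.
Component likelihoods at x = 'yellow':
  p_A = P(yellow | comp) = 0.14
  p_B = P(yellow | comp) = 0.46
  p_C = P(yellow | comp) = 0.07
Weight by the priors:
  P(Z=A)·p_A = 0.38 × 0.14 = 0.0532
  P(Z=B)·p_B = 0.32 × 0.46 = 0.1472
  P(Z=C)·p_C = 0.30 × 0.07 = 0.021
Marginal: 0.0532 + 0.1472 + 0.021 = 0.2214
P(Class B | data) = 0.1472 / 0.2214 ≈ 0.6649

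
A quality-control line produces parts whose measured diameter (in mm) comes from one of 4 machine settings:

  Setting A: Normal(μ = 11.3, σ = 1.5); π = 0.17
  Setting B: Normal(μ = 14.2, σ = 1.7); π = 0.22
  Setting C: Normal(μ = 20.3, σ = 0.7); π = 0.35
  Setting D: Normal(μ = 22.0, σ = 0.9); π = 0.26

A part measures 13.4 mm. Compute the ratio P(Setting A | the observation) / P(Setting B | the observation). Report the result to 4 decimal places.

Posterior odds = (π_i f_i(x)) / (π_j f_j(x)); the normalising sum cancels.
Normal densities:
  p_A = 0.0998183
  p_B = 0.210074
  p_C = 4.54022e-22
  p_D = 6.5955e-21
Odds = (0.17/0.22) × (0.0998183/0.210074) = 0.772727 × 0.475157 ≈ 0.3672

0.3672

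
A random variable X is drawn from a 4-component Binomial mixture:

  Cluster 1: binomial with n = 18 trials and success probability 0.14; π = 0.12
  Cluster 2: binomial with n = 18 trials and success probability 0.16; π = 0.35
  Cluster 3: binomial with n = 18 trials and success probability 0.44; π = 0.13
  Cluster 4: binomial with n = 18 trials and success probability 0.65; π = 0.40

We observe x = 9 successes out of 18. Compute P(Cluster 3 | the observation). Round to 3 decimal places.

P(component k | x) = π_k·f_k(x) / marginal(x), where marginal(x) = Σ_j π_j·f_j(x).
Evaluate each component's likelihood at the observed value:
  p_1 = 0.000258496
  p_2 = 0.000695678
  p_3 = 0.162773
  p_4 = 0.0793684
Multiply by the mixture weights:
  π_1·p_1 = 0.12 × 0.000258496 = 3.10195e-05
  π_2·p_2 = 0.35 × 0.000695678 = 0.000243487
  π_3·p_3 = 0.13 × 0.162773 = 0.0211604
  π_4·p_4 = 0.40 × 0.0793684 = 0.0317474
Denominator: 3.10195e-05 + 0.000243487 + 0.0211604 + 0.0317474 = 0.0531823
Responsibility of Cluster 3: 0.0211604 / 0.0531823 ≈ 0.398

0.398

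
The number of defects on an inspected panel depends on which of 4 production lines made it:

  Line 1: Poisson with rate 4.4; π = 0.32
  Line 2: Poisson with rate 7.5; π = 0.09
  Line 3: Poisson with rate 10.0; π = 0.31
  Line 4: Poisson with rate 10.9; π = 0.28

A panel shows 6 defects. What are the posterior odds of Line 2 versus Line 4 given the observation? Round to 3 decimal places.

1.022

The posterior odds equal the prior odds times the likelihood ratio: (P(Z=i)/P(Z=j))·(f_i(x)/f_j(x)).
Poisson probabilities:
  L_1 = 0.123734
  L_2 = 0.136718
  L_3 = 0.0630555
  L_4 = 0.0429949
Odds = (0.09/0.28) × (0.136718/0.0429949) = 0.321429 × 3.17987 ≈ 1.022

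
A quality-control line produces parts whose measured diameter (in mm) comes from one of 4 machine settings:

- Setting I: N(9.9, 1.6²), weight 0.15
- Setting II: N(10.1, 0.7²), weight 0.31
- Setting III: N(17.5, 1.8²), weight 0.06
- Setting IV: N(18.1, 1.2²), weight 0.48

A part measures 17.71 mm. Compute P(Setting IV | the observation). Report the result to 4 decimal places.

P(component k | x) = π_k·f_k(x) / marginal(x), where marginal(x) = Σ_j π_j·f_j(x).
Component likelihoods at x = 17.71 mm:
  L_I = (1/(1.6·√(2π)))·exp(−(17.71−9.9)²/(2·1.6²)) = 0.249339·exp(-11.91330) = 1.67074e-06
  L_II = (1/(0.7·√(2π)))·exp(−(17.71−10.1)²/(2·0.7²)) = 0.569918·exp(-59.09398) = 1.23487e-26
  L_III = (1/(1.8·√(2π)))·exp(−(17.71−17.5)²/(2·1.8²)) = 0.221635·exp(-0.00681) = 0.220131
  L_IV = (1/(1.2·√(2π)))·exp(−(17.71−18.1)²/(2·1.2²)) = 0.332452·exp(-0.05281) = 0.31535
Prior × likelihood for each component:
  π_I·L_I = 0.15 × 1.67074e-06 = 2.50611e-07
  π_II·L_II = 0.31 × 1.23487e-26 = 3.82811e-27
  π_III·L_III = 0.06 × 0.220131 = 0.0132079
  π_IV·L_IV = 0.48 × 0.31535 = 0.151368
Marginal: 2.50611e-07 + 3.82811e-27 + 0.0132079 + 0.151368 = 0.164576
P(Setting IV | data) ≈ 0.9197

0.9197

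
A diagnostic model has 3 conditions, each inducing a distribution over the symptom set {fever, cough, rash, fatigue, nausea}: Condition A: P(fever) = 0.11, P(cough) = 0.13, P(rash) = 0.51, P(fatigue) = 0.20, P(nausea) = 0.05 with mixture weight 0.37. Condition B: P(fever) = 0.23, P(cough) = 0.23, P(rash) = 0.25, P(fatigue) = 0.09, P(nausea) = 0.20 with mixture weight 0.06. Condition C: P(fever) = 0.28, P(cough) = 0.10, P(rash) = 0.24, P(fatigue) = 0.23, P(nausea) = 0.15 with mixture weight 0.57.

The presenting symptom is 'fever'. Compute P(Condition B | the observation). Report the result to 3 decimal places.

0.064

By Bayes' theorem, P(k | x) = π_k f_k(x) / Σ_j π_j f_j(x).
Component likelihoods at x = 'fever':
  p_A = P(fever | comp) = 0.11
  p_B = P(fever | comp) = 0.23
  p_C = P(fever | comp) = 0.28
Prior × likelihood for each component:
  π_A·p_A = 0.37 × 0.11 = 0.0407
  π_B·p_B = 0.06 × 0.23 = 0.0138
  π_C·p_C = 0.57 × 0.28 = 0.1596
Normaliser: 0.0407 + 0.0138 + 0.1596 = 0.2141
P(Condition B | x) ≈ 0.064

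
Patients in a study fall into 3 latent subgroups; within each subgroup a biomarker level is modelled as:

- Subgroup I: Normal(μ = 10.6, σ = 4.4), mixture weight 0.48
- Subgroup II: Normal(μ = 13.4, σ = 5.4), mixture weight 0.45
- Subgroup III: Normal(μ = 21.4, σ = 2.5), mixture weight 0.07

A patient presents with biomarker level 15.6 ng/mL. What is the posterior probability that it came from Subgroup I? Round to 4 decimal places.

0.4212

Posterior ∝ prior × likelihood, so P(k | x) ∝ π_k f_k(x); normalise over all components.
Component likelihoods at x = 15.6 ng/mL:
  f_I = (1/(4.4·√(2π)))·exp(−(15.6−10.6)²/(2·4.4²)) = 0.090669·exp(-0.64566) = 0.047539
  f_II = (1/(5.4·√(2π)))·exp(−(15.6−13.4)²/(2·5.4²)) = 0.073878·exp(-0.08299) = 0.0679945
  f_III = (1/(2.5·√(2π)))·exp(−(15.6−21.4)²/(2·2.5²)) = 0.159577·exp(-2.69120) = 0.0108192
Prior × likelihood for each component:
  π_I·f_I = 0.48 × 0.047539 = 0.0228187
  π_II·f_II = 0.45 × 0.0679945 = 0.0305975
  π_III·f_III = 0.07 × 0.0108192 = 0.000757347
Evidence: 0.0228187 + 0.0305975 + 0.000757347 = 0.0541736
So the posterior for Subgroup I is 0.0228187 / 0.0541736 ≈ 0.4212.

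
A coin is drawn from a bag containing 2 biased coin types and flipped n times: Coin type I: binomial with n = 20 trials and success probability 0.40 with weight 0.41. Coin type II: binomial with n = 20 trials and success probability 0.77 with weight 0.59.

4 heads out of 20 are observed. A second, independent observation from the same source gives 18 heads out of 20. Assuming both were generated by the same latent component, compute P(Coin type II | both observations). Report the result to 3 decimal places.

0.077

Posterior ∝ prior × likelihood, so P(k | x) ∝ P(Z=k) f_k(x); normalise over all components.
Since both observations come from the same component, the likelihood for component k is f_k(x₁)·f_k(x₂).
  L_I = [C(20,4)·0.40^4·0.60^16 = 4845·0.0256·0.000282111 = 0.0349908] × [4.70041e-06] = 1.64471e-07
  L_II = [C(20,4)·0.77^4·0.23^16 = 4845·0.35153·6.13261e-11 = 1.04448e-07] × [0.0910002] = 9.50483e-09
Prior × likelihood for each component:
  P(Z=I)·L_I = 0.41 × 1.64471e-07 = 6.74332e-08
  P(Z=II)·L_II = 0.59 × 9.50483e-09 = 5.60785e-09
Denominator: 6.74332e-08 + 5.60785e-09 = 7.3041e-08
Responsibility of Coin type II: 5.60785e-09 / 7.3041e-08 ≈ 0.077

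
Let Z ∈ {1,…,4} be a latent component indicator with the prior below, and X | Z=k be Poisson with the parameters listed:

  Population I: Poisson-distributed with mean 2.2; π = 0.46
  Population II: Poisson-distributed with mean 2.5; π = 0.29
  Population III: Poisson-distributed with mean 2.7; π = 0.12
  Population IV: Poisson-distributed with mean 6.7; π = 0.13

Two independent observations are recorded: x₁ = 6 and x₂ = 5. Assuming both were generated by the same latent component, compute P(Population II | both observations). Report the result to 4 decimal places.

P(component k | x) = π_k·f_k(x) / marginal(x), where marginal(x) = Σ_j π_j·f_j(x).
Since both observations come from the same component, the likelihood for component k is f_k(x₁)·f_k(x₂).
  L_I = [e^(−2.2)·2.2^6/6! = 0.0174484] × [0.0475866] = 0.00083031
  L_II = [e^(−2.5)·2.5^6/6! = 0.0278337] × [0.0668009] = 0.00185932
  L_III = [e^(−2.7)·2.7^6/6! = 0.0361622] × [0.0803605] = 0.00290601
  L_IV = [e^(−6.7)·6.7^6/6! = 0.154648] × [0.13849] = 0.0214172
Prior × likelihood for each component:
  π_I·L_I = 0.46 × 0.00083031 = 0.000381942
  π_II·L_II = 0.29 × 0.00185932 = 0.000539203
  π_III·L_III = 0.12 × 0.00290601 = 0.000348721
  π_IV·L_IV = 0.13 × 0.0214172 = 0.00278424
Evidence: 0.000381942 + 0.000539203 + 0.000348721 + 0.00278424 = 0.0040541
P(Population II | data) = 0.000539203 / 0.0040541 ≈ 0.1330

0.1330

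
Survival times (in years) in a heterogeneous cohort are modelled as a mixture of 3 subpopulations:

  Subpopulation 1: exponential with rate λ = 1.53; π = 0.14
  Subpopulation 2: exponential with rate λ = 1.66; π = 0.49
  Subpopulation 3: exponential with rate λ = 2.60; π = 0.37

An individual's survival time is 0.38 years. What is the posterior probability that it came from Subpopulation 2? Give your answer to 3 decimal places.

0.475

P(component k | x) = w_k·f_k(x) / marginal(x), where marginal(x) = Σ_j w_j·f_j(x).
Exponential densities:
  f_1 = 1.53·e^(−1.53·0.38) = 1.53·e^(−0.5814) = 0.855446
  f_2 = 1.66·e^(−1.66·0.38) = 1.66·e^(−0.6308) = 0.883395
  f_3 = 2.60·e^(−2.60·0.38) = 2.60·e^(−0.9880) = 0.968034
Prior × likelihood for each component:
  w_1·f_1 = 0.14 × 0.855446 = 0.119762
  w_2·f_2 = 0.49 × 0.883395 = 0.432864
  w_3·f_3 = 0.37 × 0.968034 = 0.358172
Sum: 0.119762 + 0.432864 + 0.358172 = 0.910799
Responsibility of Subpopulation 2: 0.432864 / 0.910799 ≈ 0.475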